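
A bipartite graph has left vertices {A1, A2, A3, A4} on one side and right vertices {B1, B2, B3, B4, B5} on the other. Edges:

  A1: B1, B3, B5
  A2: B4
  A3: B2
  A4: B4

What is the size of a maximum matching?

Unit-capacity flow: source→left, listed edges, right→sink; max matching = max flow.
Augmenting path A1→B1 (+1); matched 1.
Augmenting path A2→B4 (+1); matched 2.
Augmenting path A3→B2 (+1); matched 3.
No augmenting path remains; maximum matching = 3.
König certificate: {A1, A3, B4} is a vertex cover of size 3 (every listed pair touches it), so no matching can be larger.

3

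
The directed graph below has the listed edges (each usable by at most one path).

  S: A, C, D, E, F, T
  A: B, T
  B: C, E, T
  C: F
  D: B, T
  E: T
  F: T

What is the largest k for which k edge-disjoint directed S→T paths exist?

5

Assign every edge capacity 1; by Menger, the answer equals the max flow.
Path S→T (+1); total 1.
Path S→A→T (+1); total 2.
Path S→D→T (+1); total 3.
Path S→E→T (+1); total 4.
Path S→F→T (+1); total 5.
No residual S→T path; max flow = 5.
Certifying cut of size 5: {F→T, S→A, S→D, S→E, S→T}.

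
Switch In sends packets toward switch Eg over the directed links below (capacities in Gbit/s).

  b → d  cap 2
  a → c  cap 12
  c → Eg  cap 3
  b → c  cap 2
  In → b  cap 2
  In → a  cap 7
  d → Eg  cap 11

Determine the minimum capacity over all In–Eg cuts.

5

Augment In→a→c→Eg: bottleneck 3, flow now 3.
Augment In→b→d→Eg: bottleneck 2, flow now 5.
No augmenting path remains; maximum flow = 5.
By max-flow min-cut, the minimum cut capacity equals the max flow.
In the residual graph, reachable from In: {In, a, c}.
Min-cut edges: In→b (2), c→Eg (3); capacity 2 + 3 = 5.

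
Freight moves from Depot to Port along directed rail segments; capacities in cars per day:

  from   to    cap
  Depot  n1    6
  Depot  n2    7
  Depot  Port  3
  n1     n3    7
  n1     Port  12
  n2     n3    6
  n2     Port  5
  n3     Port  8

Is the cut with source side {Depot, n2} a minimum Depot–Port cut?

No — its capacity is 20, but the minimum cut has capacity 16.

Given cut capacity: 6 + 3 + 6 + 5 = 20.
Augment Depot→Port: bottleneck 3, flow now 3.
Augment Depot→n1→Port: bottleneck 6, flow now 9.
Augment Depot→n2→Port: bottleneck 5, flow now 14.
Augment Depot→n2→n3→Port: bottleneck 2, flow now 16.
No augmenting path remains; maximum flow = 16.
In the residual graph, reachable from Depot: {Depot}.
Min-cut edges: Depot→n1 (6), Depot→n2 (7), Depot→Port (3); capacity 6 + 7 + 3 = 16.
Cut capacity 20 exceeds the max flow 16, so it is not minimum.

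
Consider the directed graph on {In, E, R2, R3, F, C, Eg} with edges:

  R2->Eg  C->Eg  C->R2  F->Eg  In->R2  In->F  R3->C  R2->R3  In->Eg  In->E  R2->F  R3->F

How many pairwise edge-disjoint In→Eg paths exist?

Assign every edge capacity 1; by Menger, the answer equals the max flow.
Path In→Eg (+1); total 1.
Path In→R2→Eg (+1); total 2.
Path In→F→Eg (+1); total 3.
No residual In→Eg path; max flow = 3.
Certifying cut of size 3: {In→Eg, In→F, In→R2}.

3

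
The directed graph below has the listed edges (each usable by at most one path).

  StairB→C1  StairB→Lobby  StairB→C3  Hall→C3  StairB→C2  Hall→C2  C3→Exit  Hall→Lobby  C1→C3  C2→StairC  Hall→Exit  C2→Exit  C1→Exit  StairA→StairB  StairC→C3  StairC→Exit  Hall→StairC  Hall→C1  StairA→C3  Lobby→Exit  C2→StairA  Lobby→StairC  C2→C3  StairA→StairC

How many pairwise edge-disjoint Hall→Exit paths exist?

6

Assign every edge capacity 1; by Menger, the answer equals the max flow.
Path Hall→Exit (+1); total 1.
Path Hall→C1→Exit (+1); total 2.
Path Hall→C2→Exit (+1); total 3.
Path Hall→Lobby→Exit (+1); total 4.
Path Hall→StairC→Exit (+1); total 5.
Path Hall→C3→Exit (+1); total 6.
No residual Hall→Exit path; max flow = 6.
Certifying cut of size 6: {Hall→C1, Hall→C2, Hall→C3, Hall→Exit, Hall→Lobby, Hall→StairC}.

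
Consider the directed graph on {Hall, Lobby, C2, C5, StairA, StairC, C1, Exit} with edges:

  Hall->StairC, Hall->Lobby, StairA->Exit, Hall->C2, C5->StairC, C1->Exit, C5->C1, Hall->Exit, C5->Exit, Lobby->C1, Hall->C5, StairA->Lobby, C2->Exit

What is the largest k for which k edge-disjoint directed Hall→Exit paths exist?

4

Assign every edge capacity 1; by Menger, the answer equals the max flow.
Path Hall→Exit (+1); total 1.
Path Hall→C2→Exit (+1); total 2.
Path Hall→C5→Exit (+1); total 3.
Path Hall→Lobby→C1→Exit (+1); total 4.
No residual Hall→Exit path; max flow = 4.
Certifying cut of size 4: {Hall→C2, Hall→C5, Hall→Exit, Hall→Lobby}.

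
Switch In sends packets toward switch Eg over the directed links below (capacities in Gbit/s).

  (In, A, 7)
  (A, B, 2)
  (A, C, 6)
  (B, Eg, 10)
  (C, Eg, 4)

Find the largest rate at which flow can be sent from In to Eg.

6

Augment In→A→B→Eg: bottleneck 2, flow now 2.
Augment In→A→C→Eg: bottleneck 4, flow now 6.
No augmenting path remains; maximum flow = 6.
In the residual graph, reachable from In: {In, A, C}.
Min-cut edges: A→B (2), C→Eg (4); capacity 2 + 4 = 6.
This cut is saturated, so no flow can exceed 6.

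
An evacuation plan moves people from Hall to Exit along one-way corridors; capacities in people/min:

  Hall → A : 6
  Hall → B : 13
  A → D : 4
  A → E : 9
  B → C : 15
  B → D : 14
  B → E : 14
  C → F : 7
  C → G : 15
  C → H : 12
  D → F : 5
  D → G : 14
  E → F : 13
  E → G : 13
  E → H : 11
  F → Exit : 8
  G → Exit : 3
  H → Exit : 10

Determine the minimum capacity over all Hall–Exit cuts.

19

Augment Hall→A→D→F→Exit: bottleneck 4, flow now 4.
Augment Hall→A→E→F→Exit: bottleneck 2, flow now 6.
Augment Hall→B→C→F→Exit: bottleneck 2, flow now 8.
Augment Hall→B→C→G→Exit: bottleneck 3, flow now 11.
Augment Hall→B→C→H→Exit: bottleneck 8, flow now 19.
No augmenting path remains; maximum flow = 19.
By max-flow min-cut, the minimum cut capacity equals the max flow.
In the residual graph, reachable from Hall: {Hall}.
Min-cut edges: Hall→A (6), Hall→B (13); capacity 6 + 13 = 19.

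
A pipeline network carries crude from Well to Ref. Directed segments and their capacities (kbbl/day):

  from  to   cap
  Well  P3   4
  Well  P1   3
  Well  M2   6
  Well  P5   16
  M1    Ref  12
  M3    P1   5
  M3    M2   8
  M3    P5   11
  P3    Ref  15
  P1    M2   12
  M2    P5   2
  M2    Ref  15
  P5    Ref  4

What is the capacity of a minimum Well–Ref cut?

Augment Well→P3→Ref: bottleneck 4, flow now 4.
Augment Well→M2→Ref: bottleneck 6, flow now 10.
Augment Well→P5→Ref: bottleneck 4, flow now 14.
Augment Well→P1→M2→Ref: bottleneck 3, flow now 17.
No augmenting path remains; maximum flow = 17.
By max-flow min-cut, the minimum cut capacity equals the max flow.
In the residual graph, reachable from Well: {Well, P5}.
Min-cut edges: Well→P3 (4), Well→P1 (3), Well→M2 (6), P5→Ref (4); capacity 4 + 3 + 6 + 4 = 17.

17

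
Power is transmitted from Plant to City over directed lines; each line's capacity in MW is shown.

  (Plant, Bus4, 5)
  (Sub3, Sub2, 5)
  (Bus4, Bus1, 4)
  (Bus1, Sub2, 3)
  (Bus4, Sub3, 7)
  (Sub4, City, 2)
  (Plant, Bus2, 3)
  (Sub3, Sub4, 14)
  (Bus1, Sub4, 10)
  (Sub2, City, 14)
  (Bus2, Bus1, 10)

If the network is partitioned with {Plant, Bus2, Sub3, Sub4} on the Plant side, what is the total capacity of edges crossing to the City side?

Edges leaving {Plant, Bus2, Sub3, Sub4}: Plant→Bus4 (5), Bus2→Bus1 (10), Sub3→Sub2 (5), Sub4→City (2).
Cut capacity = 5 + 10 + 5 + 2 = 22.

22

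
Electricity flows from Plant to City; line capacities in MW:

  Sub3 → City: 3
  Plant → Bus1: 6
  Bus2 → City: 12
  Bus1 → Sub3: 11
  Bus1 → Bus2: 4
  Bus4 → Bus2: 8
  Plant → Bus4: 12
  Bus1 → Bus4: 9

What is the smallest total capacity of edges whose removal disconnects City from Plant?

Augment Plant→Bus4→Bus2→City: bottleneck 8, flow now 8.
Augment Plant→Bus1→Bus2→City: bottleneck 4, flow now 12.
Augment Plant→Bus1→Sub3→City: bottleneck 2, flow now 14.
No augmenting path remains; maximum flow = 14.
By max-flow min-cut, the minimum cut capacity equals the max flow.
In the residual graph, reachable from Plant: {Plant, Bus4}.
Min-cut edges: Plant→Bus1 (6), Bus4→Bus2 (8); capacity 6 + 8 = 14.

14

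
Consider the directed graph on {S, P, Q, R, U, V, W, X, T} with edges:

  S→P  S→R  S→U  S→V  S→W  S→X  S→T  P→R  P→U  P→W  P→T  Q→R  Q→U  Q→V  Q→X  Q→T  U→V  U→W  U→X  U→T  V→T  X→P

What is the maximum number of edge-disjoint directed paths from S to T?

4

Assign every edge capacity 1; by Menger, the answer equals the max flow.
Path S→T (+1); total 1.
Path S→P→T (+1); total 2.
Path S→U→T (+1); total 3.
Path S→V→T (+1); total 4.
No residual S→T path; max flow = 4.
Certifying cut of size 4: {P→T, S→T, U→T, V→T}.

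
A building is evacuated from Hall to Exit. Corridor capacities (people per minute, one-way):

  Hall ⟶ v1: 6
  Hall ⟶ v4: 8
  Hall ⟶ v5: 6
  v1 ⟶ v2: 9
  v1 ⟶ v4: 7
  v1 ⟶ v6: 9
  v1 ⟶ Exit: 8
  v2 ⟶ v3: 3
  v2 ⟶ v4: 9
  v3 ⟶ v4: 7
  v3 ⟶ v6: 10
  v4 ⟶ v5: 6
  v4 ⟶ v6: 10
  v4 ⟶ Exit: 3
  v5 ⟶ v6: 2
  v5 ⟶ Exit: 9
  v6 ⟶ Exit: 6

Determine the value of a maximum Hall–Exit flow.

Augment Hall→v1→Exit: bottleneck 6, flow now 6.
Augment Hall→v4→Exit: bottleneck 3, flow now 9.
Augment Hall→v5→Exit: bottleneck 6, flow now 15.
Augment Hall→v4→v5→Exit: bottleneck 3, flow now 18.
Augment Hall→v4→v6→Exit: bottleneck 2, flow now 20.
No augmenting path remains; maximum flow = 20.
In the residual graph, reachable from Hall: {Hall}.
Min-cut edges: Hall→v1 (6), Hall→v4 (8), Hall→v5 (6); capacity 6 + 8 + 6 = 20.
This cut is saturated, so no flow can exceed 20.

20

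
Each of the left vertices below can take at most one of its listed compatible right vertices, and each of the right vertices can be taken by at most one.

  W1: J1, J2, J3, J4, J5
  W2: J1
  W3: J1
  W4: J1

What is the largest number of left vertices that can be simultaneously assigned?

2

Unit-capacity flow: source→left, listed edges, right→sink; max matching = max flow.
Augmenting path W1→J1 (+1); matched 1.
Augmenting path W2→J1→W1→J2 (+1); matched 2.
No augmenting path remains; maximum matching = 2.
König certificate: {W1, J1} is a vertex cover of size 2 (every listed pair touches it), so no matching can be larger.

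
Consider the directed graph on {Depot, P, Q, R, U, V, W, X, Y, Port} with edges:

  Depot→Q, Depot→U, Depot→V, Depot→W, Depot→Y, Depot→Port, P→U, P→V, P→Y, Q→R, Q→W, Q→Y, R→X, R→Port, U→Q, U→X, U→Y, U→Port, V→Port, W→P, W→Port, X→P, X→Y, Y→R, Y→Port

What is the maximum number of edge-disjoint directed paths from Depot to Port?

6

Assign every edge capacity 1; by Menger, the answer equals the max flow.
Path Depot→Port (+1); total 1.
Path Depot→U→Port (+1); total 2.
Path Depot→V→Port (+1); total 3.
Path Depot→W→Port (+1); total 4.
Path Depot→Y→Port (+1); total 5.
Path Depot→Q→R→Port (+1); total 6.
No residual Depot→Port path; max flow = 6.
Certifying cut of size 6: {Depot→Port, Depot→Q, Depot→U, Depot→V, Depot→W, Depot→Y}.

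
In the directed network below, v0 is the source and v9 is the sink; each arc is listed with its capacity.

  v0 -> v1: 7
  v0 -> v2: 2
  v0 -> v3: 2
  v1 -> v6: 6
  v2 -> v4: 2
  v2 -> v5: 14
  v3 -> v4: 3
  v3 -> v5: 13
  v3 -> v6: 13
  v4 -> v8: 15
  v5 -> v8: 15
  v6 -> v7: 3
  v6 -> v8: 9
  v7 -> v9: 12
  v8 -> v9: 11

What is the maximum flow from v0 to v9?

10

Augment v0→v1→v6→v7→v9: bottleneck 3, flow now 3.
Augment v0→v1→v6→v8→v9: bottleneck 3, flow now 6.
Augment v0→v2→v4→v8→v9: bottleneck 2, flow now 8.
Augment v0→v3→v4→v8→v9: bottleneck 2, flow now 10.
No augmenting path remains; maximum flow = 10.
In the residual graph, reachable from v0: {v0, v1}.
Min-cut edges: v0→v2 (2), v0→v3 (2), v1→v6 (6); capacity 2 + 2 + 6 = 10.
This cut is saturated, so no flow can exceed 10.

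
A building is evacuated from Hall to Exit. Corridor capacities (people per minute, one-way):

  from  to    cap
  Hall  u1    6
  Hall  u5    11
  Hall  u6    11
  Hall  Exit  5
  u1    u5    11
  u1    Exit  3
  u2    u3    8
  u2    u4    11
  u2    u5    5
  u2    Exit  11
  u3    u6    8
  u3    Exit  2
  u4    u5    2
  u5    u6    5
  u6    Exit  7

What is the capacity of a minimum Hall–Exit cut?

Augment Hall→Exit: bottleneck 5, flow now 5.
Augment Hall→u1→Exit: bottleneck 3, flow now 8.
Augment Hall→u6→Exit: bottleneck 7, flow now 15.
No augmenting path remains; maximum flow = 15.
By max-flow min-cut, the minimum cut capacity equals the max flow.
In the residual graph, reachable from Hall: {Hall, u1, u5, u6}.
Min-cut edges: Hall→Exit (5), u1→Exit (3), u6→Exit (7); capacity 5 + 3 + 7 = 15.

15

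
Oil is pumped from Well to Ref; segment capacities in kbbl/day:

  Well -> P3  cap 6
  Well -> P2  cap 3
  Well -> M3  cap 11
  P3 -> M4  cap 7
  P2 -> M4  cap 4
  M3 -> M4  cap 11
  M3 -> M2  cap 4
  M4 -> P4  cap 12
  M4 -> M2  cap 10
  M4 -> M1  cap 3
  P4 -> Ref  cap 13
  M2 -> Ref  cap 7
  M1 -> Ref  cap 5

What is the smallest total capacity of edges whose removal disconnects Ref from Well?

Augment Well→M3→M2→Ref: bottleneck 4, flow now 4.
Augment Well→P3→M4→P4→Ref: bottleneck 6, flow now 10.
Augment Well→P2→M4→P4→Ref: bottleneck 3, flow now 13.
Augment Well→M3→M4→P4→Ref: bottleneck 3, flow now 16.
Augment Well→M3→M4→M2→Ref: bottleneck 3, flow now 19.
Augment Well→M3→M4→M1→Ref: bottleneck 1, flow now 20.
No augmenting path remains; maximum flow = 20.
By max-flow min-cut, the minimum cut capacity equals the max flow.
In the residual graph, reachable from Well: {Well}.
Min-cut edges: Well→P3 (6), Well→P2 (3), Well→M3 (11); capacity 6 + 3 + 11 = 20.

20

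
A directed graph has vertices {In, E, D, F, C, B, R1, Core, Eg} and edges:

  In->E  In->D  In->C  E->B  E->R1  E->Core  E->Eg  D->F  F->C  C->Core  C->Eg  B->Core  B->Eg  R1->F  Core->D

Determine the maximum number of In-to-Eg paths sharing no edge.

2

Assign every edge capacity 1; by Menger, the answer equals the max flow.
Path In→E→Eg (+1); total 1.
Path In→C→Eg (+1); total 2.
No residual In→Eg path; max flow = 2.
Certifying cut of size 2: {C→Eg, In→E}.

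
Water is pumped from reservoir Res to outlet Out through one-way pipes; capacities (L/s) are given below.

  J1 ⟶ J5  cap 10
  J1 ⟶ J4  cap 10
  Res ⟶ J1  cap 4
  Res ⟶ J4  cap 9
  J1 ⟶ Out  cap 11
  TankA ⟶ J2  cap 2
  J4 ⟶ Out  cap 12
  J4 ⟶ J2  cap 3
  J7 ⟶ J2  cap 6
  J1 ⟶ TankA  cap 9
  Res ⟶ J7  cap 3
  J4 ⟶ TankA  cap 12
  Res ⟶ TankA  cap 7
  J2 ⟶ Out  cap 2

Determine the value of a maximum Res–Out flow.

Augment Res→J1→Out: bottleneck 4, flow now 4.
Augment Res→J4→Out: bottleneck 9, flow now 13.
Augment Res→J7→J2→Out: bottleneck 2, flow now 15.
No augmenting path remains; maximum flow = 15.
In the residual graph, reachable from Res: {Res, J7, TankA, J2}.
Min-cut edges: Res→J1 (4), Res→J4 (9), J2→Out (2); capacity 4 + 9 + 2 = 15.
This cut is saturated, so no flow can exceed 15.

15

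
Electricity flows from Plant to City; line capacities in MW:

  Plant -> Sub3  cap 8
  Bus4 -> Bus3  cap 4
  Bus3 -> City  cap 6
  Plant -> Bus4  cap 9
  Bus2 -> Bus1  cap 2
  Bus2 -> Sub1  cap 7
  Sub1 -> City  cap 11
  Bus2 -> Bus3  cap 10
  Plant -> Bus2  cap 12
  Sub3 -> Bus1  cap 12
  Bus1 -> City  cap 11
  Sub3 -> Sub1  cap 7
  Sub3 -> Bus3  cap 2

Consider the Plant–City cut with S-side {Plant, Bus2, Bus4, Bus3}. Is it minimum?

Given cut capacity: 8 + 2 + 7 + 6 = 23.
Augment Plant→Bus2→Bus1→City: bottleneck 2, flow now 2.
Augment Plant→Bus2→Sub1→City: bottleneck 7, flow now 9.
Augment Plant→Bus2→Bus3→City: bottleneck 3, flow now 12.
Augment Plant→Sub3→Bus1→City: bottleneck 8, flow now 20.
Augment Plant→Bus4→Bus3→City: bottleneck 3, flow now 23.
No augmenting path remains; maximum flow = 23.
Cut capacity 23 equals the max flow, so it is a minimum cut.

Yes — it is a minimum cut (capacity 23).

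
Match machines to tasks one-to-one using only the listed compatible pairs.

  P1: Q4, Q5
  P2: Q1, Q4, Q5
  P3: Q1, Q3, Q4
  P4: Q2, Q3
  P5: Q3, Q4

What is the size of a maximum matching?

5

Unit-capacity flow: source→left, listed edges, right→sink; max matching = max flow.
Augmenting path P1→Q4 (+1); matched 1.
Augmenting path P2→Q1 (+1); matched 2.
Augmenting path P3→Q3 (+1); matched 3.
Augmenting path P4→Q2 (+1); matched 4.
Augmenting path P5→Q4→P1→Q5 (+1); matched 5.
No augmenting path remains; maximum matching = 5.
König certificate: {P1, P2, P3, P4, P5} is a vertex cover of size 5 (every listed pair touches it), so no matching can be larger.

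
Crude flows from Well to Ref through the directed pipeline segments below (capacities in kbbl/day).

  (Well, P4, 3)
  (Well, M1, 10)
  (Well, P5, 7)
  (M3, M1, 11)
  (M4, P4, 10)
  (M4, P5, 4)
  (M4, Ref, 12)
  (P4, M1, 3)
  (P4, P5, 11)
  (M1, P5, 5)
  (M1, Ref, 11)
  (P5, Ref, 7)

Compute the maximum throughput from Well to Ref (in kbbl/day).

18

Augment Well→M1→Ref: bottleneck 10, flow now 10.
Augment Well→P5→Ref: bottleneck 7, flow now 17.
Augment Well→P4→M1→Ref: bottleneck 1, flow now 18.
No augmenting path remains; maximum flow = 18.
In the residual graph, reachable from Well: {Well, P4, M1, P5}.
Min-cut edges: M1→Ref (11), P5→Ref (7); capacity 11 + 7 = 18.
This cut is saturated, so no flow can exceed 18.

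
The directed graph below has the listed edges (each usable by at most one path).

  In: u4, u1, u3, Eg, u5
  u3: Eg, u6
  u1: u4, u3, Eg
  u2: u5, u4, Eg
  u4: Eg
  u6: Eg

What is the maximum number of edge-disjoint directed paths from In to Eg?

4

Assign every edge capacity 1; by Menger, the answer equals the max flow.
Path In→Eg (+1); total 1.
Path In→u1→Eg (+1); total 2.
Path In→u3→Eg (+1); total 3.
Path In→u4→Eg (+1); total 4.
No residual In→Eg path; max flow = 4.
Certifying cut of size 4: {In→Eg, In→u1, In→u3, In→u4}.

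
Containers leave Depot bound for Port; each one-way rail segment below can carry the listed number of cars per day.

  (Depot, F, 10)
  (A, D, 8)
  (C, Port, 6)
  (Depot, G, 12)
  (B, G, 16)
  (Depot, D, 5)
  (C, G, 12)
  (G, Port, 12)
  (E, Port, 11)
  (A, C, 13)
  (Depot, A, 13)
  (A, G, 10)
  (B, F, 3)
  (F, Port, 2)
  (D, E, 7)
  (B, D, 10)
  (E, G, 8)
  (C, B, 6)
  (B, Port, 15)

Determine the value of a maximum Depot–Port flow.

32

Augment Depot→F→Port: bottleneck 2, flow now 2.
Augment Depot→G→Port: bottleneck 12, flow now 14.
Augment Depot→A→C→Port: bottleneck 6, flow now 20.
Augment Depot→D→E→Port: bottleneck 5, flow now 25.
Augment Depot→A→C→B→Port: bottleneck 6, flow now 31.
Augment Depot→A→D→E→Port: bottleneck 1, flow now 32.
No augmenting path remains; maximum flow = 32.
In the residual graph, reachable from Depot: {Depot, F}.
Min-cut edges: Depot→A (13), Depot→D (5), Depot→G (12), F→Port (2); capacity 13 + 5 + 12 + 2 = 32.
This cut is saturated, so no flow can exceed 32.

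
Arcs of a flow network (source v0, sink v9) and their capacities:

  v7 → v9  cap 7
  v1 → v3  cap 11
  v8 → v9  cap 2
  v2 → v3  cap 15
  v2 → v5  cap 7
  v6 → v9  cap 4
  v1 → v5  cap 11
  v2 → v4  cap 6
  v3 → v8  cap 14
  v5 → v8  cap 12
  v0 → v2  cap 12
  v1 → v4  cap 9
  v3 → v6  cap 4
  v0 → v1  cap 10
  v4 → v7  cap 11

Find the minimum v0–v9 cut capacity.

Augment v0→v1→v3→v6→v9: bottleneck 4, flow now 4.
Augment v0→v1→v3→v8→v9: bottleneck 2, flow now 6.
Augment v0→v1→v4→v7→v9: bottleneck 4, flow now 10.
Augment v0→v2→v4→v7→v9: bottleneck 3, flow now 13.
No augmenting path remains; maximum flow = 13.
By max-flow min-cut, the minimum cut capacity equals the max flow.
In the residual graph, reachable from v0: {v0, v1, v2, v3, v4, v5, v7, v8}.
Min-cut edges: v3→v6 (4), v7→v9 (7), v8→v9 (2); capacity 4 + 7 + 2 = 13.

13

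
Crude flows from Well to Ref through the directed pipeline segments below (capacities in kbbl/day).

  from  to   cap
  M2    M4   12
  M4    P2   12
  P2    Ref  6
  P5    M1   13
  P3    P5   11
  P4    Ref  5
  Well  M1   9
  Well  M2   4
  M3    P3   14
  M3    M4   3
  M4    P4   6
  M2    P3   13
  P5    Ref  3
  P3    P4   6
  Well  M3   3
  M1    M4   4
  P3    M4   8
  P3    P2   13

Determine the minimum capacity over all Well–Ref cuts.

11

Augment Well→M1→M4→P2→Ref: bottleneck 4, flow now 4.
Augment Well→M3→P3→P2→Ref: bottleneck 2, flow now 6.
Augment Well→M3→P3→P4→Ref: bottleneck 1, flow now 7.
Augment Well→M2→P3→P4→Ref: bottleneck 4, flow now 11.
No augmenting path remains; maximum flow = 11.
By max-flow min-cut, the minimum cut capacity equals the max flow.
In the residual graph, reachable from Well: {Well, M1}.
Min-cut edges: Well→M3 (3), Well→M2 (4), M1→M4 (4); capacity 3 + 4 + 4 = 11.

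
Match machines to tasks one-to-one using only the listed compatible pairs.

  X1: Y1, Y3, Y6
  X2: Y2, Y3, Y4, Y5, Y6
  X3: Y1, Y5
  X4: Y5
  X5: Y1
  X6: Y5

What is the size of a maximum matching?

4

Unit-capacity flow: source→left, listed edges, right→sink; max matching = max flow.
Augmenting path X1→Y1 (+1); matched 1.
Augmenting path X2→Y2 (+1); matched 2.
Augmenting path X3→Y5 (+1); matched 3.
Augmenting path X5→Y1→X1→Y3 (+1); matched 4.
No augmenting path remains; maximum matching = 4.
König certificate: {X1, X2, Y1, Y5} is a vertex cover of size 4 (every listed pair touches it), so no matching can be larger.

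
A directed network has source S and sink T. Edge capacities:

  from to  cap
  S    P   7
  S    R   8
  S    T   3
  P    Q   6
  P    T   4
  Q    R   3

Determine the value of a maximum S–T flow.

7

Augment S→T: bottleneck 3, flow now 3.
Augment S→P→T: bottleneck 4, flow now 7.
No augmenting path remains; maximum flow = 7.
In the residual graph, reachable from S: {S, P, Q, R}.
Min-cut edges: S→T (3), P→T (4); capacity 3 + 4 = 7.
This cut is saturated, so no flow can exceed 7.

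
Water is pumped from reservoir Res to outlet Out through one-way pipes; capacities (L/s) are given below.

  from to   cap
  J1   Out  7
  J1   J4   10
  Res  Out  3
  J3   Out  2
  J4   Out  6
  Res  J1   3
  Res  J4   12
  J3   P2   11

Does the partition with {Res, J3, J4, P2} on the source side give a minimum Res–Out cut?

Given cut capacity: 3 + 3 + 2 + 6 = 14.
Augment Res→Out: bottleneck 3, flow now 3.
Augment Res→J1→Out: bottleneck 3, flow now 6.
Augment Res→J4→Out: bottleneck 6, flow now 12.
No augmenting path remains; maximum flow = 12.
In the residual graph, reachable from Res: {Res, J4}.
Min-cut edges: Res→J1 (3), Res→Out (3), J4→Out (6); capacity 3 + 3 + 6 = 12.
Cut capacity 14 exceeds the max flow 12, so it is not minimum.

No — its capacity is 14, but the minimum cut has capacity 12.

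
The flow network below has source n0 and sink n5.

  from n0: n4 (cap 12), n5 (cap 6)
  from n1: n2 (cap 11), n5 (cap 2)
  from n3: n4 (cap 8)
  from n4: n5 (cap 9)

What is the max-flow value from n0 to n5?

15

Augment n0→n5: bottleneck 6, flow now 6.
Augment n0→n4→n5: bottleneck 9, flow now 15.
No augmenting path remains; maximum flow = 15.
In the residual graph, reachable from n0: {n0, n4}.
Min-cut edges: n0→n5 (6), n4→n5 (9); capacity 6 + 9 = 15.
This cut is saturated, so no flow can exceed 15.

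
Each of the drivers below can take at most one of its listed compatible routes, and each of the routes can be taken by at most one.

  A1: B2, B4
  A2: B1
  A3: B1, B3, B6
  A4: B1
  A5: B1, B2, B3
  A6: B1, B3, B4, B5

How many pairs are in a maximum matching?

5

Unit-capacity flow: source→left, listed edges, right→sink; max matching = max flow.
Augmenting path A1→B2 (+1); matched 1.
Augmenting path A2→B1 (+1); matched 2.
Augmenting path A3→B3 (+1); matched 3.
Augmenting path A6→B4 (+1); matched 4.
Augmenting path A5→B3→A3→B6 (+1); matched 5.
No augmenting path remains; maximum matching = 5.
König certificate: {A1, A3, A5, A6, B1} is a vertex cover of size 5 (every listed pair touches it), so no matching can be larger.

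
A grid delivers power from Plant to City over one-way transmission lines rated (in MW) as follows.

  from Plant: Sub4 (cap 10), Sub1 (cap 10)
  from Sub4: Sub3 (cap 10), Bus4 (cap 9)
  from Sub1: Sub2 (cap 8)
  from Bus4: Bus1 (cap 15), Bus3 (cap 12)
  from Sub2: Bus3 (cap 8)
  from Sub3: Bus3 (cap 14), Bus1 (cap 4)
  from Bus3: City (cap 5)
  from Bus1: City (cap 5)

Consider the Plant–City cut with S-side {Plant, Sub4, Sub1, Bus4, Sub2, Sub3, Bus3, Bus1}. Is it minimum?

Given cut capacity: 5 + 5 = 10.
Augment Plant→Sub4→Bus4→Bus3→City: bottleneck 5, flow now 5.
Augment Plant→Sub4→Bus4→Bus1→City: bottleneck 4, flow now 9.
Augment Plant→Sub4→Sub3→Bus1→City: bottleneck 1, flow now 10.
No augmenting path remains; maximum flow = 10.
Cut capacity 10 equals the max flow, so it is a minimum cut.

Yes — it is a minimum cut (capacity 10).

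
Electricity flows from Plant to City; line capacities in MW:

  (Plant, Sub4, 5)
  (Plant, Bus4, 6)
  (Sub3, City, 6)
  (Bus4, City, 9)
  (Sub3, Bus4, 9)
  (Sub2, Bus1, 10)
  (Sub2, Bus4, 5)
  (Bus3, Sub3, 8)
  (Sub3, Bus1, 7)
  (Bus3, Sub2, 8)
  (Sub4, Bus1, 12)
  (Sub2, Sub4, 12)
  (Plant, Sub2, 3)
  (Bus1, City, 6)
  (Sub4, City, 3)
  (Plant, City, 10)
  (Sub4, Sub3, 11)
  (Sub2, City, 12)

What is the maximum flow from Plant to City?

24

Augment Plant→City: bottleneck 10, flow now 10.
Augment Plant→Sub2→City: bottleneck 3, flow now 13.
Augment Plant→Sub4→City: bottleneck 3, flow now 16.
Augment Plant→Bus4→City: bottleneck 6, flow now 22.
Augment Plant→Sub4→Sub3→City: bottleneck 2, flow now 24.
No augmenting path remains; maximum flow = 24.
In the residual graph, reachable from Plant: {Plant}.
Min-cut edges: Plant→Sub2 (3), Plant→Sub4 (5), Plant→Bus4 (6), Plant→City (10); capacity 3 + 5 + 6 + 10 = 24.
This cut is saturated, so no flow can exceed 24.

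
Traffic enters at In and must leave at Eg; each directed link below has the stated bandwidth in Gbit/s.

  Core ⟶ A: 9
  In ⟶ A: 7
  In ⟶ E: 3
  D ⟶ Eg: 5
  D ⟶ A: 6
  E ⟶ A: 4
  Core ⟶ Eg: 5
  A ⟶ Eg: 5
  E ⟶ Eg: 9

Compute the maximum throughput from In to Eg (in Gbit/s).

Augment In→E→Eg: bottleneck 3, flow now 3.
Augment In→A→Eg: bottleneck 5, flow now 8.
No augmenting path remains; maximum flow = 8.
In the residual graph, reachable from In: {In, A}.
Min-cut edges: In→E (3), A→Eg (5); capacity 3 + 5 = 8.
This cut is saturated, so no flow can exceed 8.

8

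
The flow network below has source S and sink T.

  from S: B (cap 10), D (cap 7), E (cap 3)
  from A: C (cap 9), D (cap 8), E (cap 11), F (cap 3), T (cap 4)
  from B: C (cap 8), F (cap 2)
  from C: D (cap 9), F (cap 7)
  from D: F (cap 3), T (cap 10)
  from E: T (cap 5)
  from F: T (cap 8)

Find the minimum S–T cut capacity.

20

Augment S→D→T: bottleneck 7, flow now 7.
Augment S→E→T: bottleneck 3, flow now 10.
Augment S→B→F→T: bottleneck 2, flow now 12.
Augment S→B→C→D→T: bottleneck 3, flow now 15.
Augment S→B→C→F→T: bottleneck 5, flow now 20.
No augmenting path remains; maximum flow = 20.
By max-flow min-cut, the minimum cut capacity equals the max flow.
In the residual graph, reachable from S: {S}.
Min-cut edges: S→B (10), S→D (7), S→E (3); capacity 10 + 7 + 3 = 20.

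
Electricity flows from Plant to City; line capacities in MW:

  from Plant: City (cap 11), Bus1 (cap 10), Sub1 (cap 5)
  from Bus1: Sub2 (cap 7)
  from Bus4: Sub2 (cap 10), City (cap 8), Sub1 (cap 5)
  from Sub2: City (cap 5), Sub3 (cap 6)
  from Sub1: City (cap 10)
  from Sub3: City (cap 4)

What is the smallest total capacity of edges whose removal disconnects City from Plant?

Augment Plant→City: bottleneck 11, flow now 11.
Augment Plant→Sub1→City: bottleneck 5, flow now 16.
Augment Plant→Bus1→Sub2→City: bottleneck 5, flow now 21.
Augment Plant→Bus1→Sub2→Sub3→City: bottleneck 2, flow now 23.
No augmenting path remains; maximum flow = 23.
By max-flow min-cut, the minimum cut capacity equals the max flow.
In the residual graph, reachable from Plant: {Plant, Bus1}.
Min-cut edges: Plant→Sub1 (5), Plant→City (11), Bus1→Sub2 (7); capacity 5 + 11 + 7 = 23.

23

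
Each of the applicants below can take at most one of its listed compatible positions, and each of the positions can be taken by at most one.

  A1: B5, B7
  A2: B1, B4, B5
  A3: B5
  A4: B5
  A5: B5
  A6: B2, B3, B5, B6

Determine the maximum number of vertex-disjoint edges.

Unit-capacity flow: source→left, listed edges, right→sink; max matching = max flow.
Augmenting path A1→B5 (+1); matched 1.
Augmenting path A2→B1 (+1); matched 2.
Augmenting path A6→B2 (+1); matched 3.
Augmenting path A3→B5→A1→B7 (+1); matched 4.
No augmenting path remains; maximum matching = 4.
König certificate: {A1, A2, A6, B5} is a vertex cover of size 4 (every listed pair touches it), so no matching can be larger.

4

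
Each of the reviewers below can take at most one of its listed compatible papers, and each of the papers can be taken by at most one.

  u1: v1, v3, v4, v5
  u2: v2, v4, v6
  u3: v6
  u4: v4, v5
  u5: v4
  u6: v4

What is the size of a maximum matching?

Unit-capacity flow: source→left, listed edges, right→sink; max matching = max flow.
Augmenting path u1→v1 (+1); matched 1.
Augmenting path u2→v2 (+1); matched 2.
Augmenting path u3→v6 (+1); matched 3.
Augmenting path u4→v4 (+1); matched 4.
Augmenting path u5→v4→u4→v5 (+1); matched 5.
No augmenting path remains; maximum matching = 5.
König certificate: {u1, u2, u3, u4, v4} is a vertex cover of size 5 (every listed pair touches it), so no matching can be larger.

5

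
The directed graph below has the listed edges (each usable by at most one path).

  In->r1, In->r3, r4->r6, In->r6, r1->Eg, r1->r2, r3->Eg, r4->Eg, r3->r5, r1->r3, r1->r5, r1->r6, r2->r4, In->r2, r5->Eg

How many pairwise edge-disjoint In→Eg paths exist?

3

Assign every edge capacity 1; by Menger, the answer equals the max flow.
Path In→r1→Eg (+1); total 1.
Path In→r3→Eg (+1); total 2.
Path In→r2→r4→Eg (+1); total 3.
No residual In→Eg path; max flow = 3.
Certifying cut of size 3: {In→r1, In→r2, In→r3}.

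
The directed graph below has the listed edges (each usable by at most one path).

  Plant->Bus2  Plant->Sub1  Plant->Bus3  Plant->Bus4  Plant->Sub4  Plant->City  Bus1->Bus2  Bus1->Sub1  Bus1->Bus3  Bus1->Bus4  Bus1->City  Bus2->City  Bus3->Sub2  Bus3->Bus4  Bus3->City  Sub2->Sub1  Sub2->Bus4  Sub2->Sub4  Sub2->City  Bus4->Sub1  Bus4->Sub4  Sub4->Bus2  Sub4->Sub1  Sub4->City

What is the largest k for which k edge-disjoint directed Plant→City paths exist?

4

Assign every edge capacity 1; by Menger, the answer equals the max flow.
Path Plant→City (+1); total 1.
Path Plant→Bus2→City (+1); total 2.
Path Plant→Bus3→City (+1); total 3.
Path Plant→Sub4→City (+1); total 4.
No residual Plant→City path; max flow = 4.
Certifying cut of size 4: {Bus2→City, Plant→Bus3, Plant→City, Sub4→City}.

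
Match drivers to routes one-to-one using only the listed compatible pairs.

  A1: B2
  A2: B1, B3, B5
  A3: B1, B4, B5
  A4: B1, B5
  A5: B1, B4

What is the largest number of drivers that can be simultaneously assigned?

Unit-capacity flow: source→left, listed edges, right→sink; max matching = max flow.
Augmenting path A1→B2 (+1); matched 1.
Augmenting path A2→B1 (+1); matched 2.
Augmenting path A3→B4 (+1); matched 3.
Augmenting path A4→B5 (+1); matched 4.
Augmenting path A5→B1→A2→B3 (+1); matched 5.
No augmenting path remains; maximum matching = 5.
König certificate: {A1, A2, A3, A4, A5} is a vertex cover of size 5 (every listed pair touches it), so no matching can be larger.

5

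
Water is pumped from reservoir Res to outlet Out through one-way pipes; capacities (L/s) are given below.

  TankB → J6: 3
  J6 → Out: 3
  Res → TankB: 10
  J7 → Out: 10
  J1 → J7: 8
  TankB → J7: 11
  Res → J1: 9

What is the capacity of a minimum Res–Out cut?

13

Augment Res→TankB→J6→Out: bottleneck 3, flow now 3.
Augment Res→TankB→J7→Out: bottleneck 7, flow now 10.
Augment Res→J1→J7→Out: bottleneck 3, flow now 13.
No augmenting path remains; maximum flow = 13.
By max-flow min-cut, the minimum cut capacity equals the max flow.
In the residual graph, reachable from Res: {Res, TankB, J1, J7}.
Min-cut edges: TankB→J6 (3), J7→Out (10); capacity 3 + 10 = 13.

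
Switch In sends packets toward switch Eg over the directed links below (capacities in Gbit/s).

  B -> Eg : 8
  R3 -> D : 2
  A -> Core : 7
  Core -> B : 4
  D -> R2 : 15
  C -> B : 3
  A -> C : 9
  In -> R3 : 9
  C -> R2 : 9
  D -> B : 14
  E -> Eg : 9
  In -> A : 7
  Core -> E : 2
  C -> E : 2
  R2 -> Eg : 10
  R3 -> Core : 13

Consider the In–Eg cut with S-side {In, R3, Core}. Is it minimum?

Yes — it is a minimum cut (capacity 15).

Given cut capacity: 7 + 2 + 2 + 4 = 15.
Augment In→R3→D→R2→Eg: bottleneck 2, flow now 2.
Augment In→R3→Core→E→Eg: bottleneck 2, flow now 4.
Augment In→R3→Core→B→Eg: bottleneck 4, flow now 8.
Augment In→A→C→E→Eg: bottleneck 2, flow now 10.
Augment In→A→C→R2→Eg: bottleneck 5, flow now 15.
No augmenting path remains; maximum flow = 15.
Cut capacity 15 equals the max flow, so it is a minimum cut.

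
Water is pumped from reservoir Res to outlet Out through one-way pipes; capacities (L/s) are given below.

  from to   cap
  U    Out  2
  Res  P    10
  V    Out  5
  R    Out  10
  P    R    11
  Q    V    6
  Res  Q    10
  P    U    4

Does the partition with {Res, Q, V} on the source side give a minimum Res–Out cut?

Yes — it is a minimum cut (capacity 15).

Given cut capacity: 10 + 5 = 15.
Augment Res→P→R→Out: bottleneck 10, flow now 10.
Augment Res→Q→V→Out: bottleneck 5, flow now 15.
No augmenting path remains; maximum flow = 15.
Cut capacity 15 equals the max flow, so it is a minimum cut.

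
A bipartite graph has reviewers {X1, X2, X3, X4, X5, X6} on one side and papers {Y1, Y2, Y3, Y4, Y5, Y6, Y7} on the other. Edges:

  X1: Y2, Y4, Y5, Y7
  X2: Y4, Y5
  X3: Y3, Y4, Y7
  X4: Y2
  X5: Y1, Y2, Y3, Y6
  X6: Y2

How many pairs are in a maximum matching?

5

Unit-capacity flow: source→left, listed edges, right→sink; max matching = max flow.
Augmenting path X1→Y2 (+1); matched 1.
Augmenting path X2→Y4 (+1); matched 2.
Augmenting path X3→Y3 (+1); matched 3.
Augmenting path X5→Y1 (+1); matched 4.
Augmenting path X4→Y2→X1→Y5 (+1); matched 5.
No augmenting path remains; maximum matching = 5.
König certificate: {X1, X2, X3, X5, Y2} is a vertex cover of size 5 (every listed pair touches it), so no matching can be larger.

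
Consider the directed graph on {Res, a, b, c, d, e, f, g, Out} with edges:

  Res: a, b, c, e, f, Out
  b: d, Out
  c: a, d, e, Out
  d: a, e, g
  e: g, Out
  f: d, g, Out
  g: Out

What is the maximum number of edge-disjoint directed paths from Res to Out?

5

Assign every edge capacity 1; by Menger, the answer equals the max flow.
Path Res→Out (+1); total 1.
Path Res→b→Out (+1); total 2.
Path Res→c→Out (+1); total 3.
Path Res→e→Out (+1); total 4.
Path Res→f→Out (+1); total 5.
No residual Res→Out path; max flow = 5.
Certifying cut of size 5: {Res→Out, Res→b, Res→c, Res→e, Res→f}.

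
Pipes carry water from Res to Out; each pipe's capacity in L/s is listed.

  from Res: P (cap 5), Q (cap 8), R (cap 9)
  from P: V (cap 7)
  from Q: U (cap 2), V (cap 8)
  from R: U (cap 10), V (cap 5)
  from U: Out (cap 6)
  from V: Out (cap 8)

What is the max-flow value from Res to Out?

14

Augment Res→P→V→Out: bottleneck 5, flow now 5.
Augment Res→Q→U→Out: bottleneck 2, flow now 7.
Augment Res→Q→V→Out: bottleneck 3, flow now 10.
Augment Res→R→U→Out: bottleneck 4, flow now 14.
No augmenting path remains; maximum flow = 14.
In the residual graph, reachable from Res: {Res, P, Q, R, U, V}.
Min-cut edges: U→Out (6), V→Out (8); capacity 6 + 8 = 14.
This cut is saturated, so no flow can exceed 14.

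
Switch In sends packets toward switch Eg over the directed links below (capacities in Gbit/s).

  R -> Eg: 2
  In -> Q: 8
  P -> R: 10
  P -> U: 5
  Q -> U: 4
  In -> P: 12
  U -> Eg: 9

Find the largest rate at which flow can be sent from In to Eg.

Augment In→P→R→Eg: bottleneck 2, flow now 2.
Augment In→P→U→Eg: bottleneck 5, flow now 7.
Augment In→Q→U→Eg: bottleneck 4, flow now 11.
No augmenting path remains; maximum flow = 11.
In the residual graph, reachable from In: {In, P, Q, R}.
Min-cut edges: P→U (5), Q→U (4), R→Eg (2); capacity 5 + 4 + 2 = 11.
This cut is saturated, so no flow can exceed 11.

11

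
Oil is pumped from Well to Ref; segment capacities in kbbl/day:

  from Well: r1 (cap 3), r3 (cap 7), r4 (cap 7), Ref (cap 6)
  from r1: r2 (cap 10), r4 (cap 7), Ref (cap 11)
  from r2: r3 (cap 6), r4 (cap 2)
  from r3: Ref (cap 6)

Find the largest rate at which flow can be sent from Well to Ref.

Augment Well→Ref: bottleneck 6, flow now 6.
Augment Well→r1→Ref: bottleneck 3, flow now 9.
Augment Well→r3→Ref: bottleneck 6, flow now 15.
No augmenting path remains; maximum flow = 15.
In the residual graph, reachable from Well: {Well, r3, r4}.
Min-cut edges: Well→r1 (3), Well→Ref (6), r3→Ref (6); capacity 3 + 6 + 6 = 15.
This cut is saturated, so no flow can exceed 15.

15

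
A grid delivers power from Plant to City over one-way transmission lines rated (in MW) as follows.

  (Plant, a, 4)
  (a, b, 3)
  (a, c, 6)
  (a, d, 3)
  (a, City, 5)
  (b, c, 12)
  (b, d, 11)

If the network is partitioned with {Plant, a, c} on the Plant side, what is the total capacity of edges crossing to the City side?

Edges leaving {Plant, a, c}: a→b (3), a→d (3), a→City (5).
Cut capacity = 3 + 3 + 5 = 11.

11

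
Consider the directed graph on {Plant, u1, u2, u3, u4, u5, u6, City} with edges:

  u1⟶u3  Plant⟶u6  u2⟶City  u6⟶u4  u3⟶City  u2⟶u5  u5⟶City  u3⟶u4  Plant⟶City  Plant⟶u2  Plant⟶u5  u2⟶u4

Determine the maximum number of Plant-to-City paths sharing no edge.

3

Assign every edge capacity 1; by Menger, the answer equals the max flow.
Path Plant→City (+1); total 1.
Path Plant→u2→City (+1); total 2.
Path Plant→u5→City (+1); total 3.
No residual Plant→City path; max flow = 3.
Certifying cut of size 3: {Plant→City, Plant→u2, Plant→u5}.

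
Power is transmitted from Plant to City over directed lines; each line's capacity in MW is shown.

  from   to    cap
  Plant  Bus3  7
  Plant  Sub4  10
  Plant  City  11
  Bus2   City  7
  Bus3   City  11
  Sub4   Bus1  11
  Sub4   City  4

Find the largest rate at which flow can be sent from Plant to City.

22

Augment Plant→City: bottleneck 11, flow now 11.
Augment Plant→Bus3→City: bottleneck 7, flow now 18.
Augment Plant→Sub4→City: bottleneck 4, flow now 22.
No augmenting path remains; maximum flow = 22.
In the residual graph, reachable from Plant: {Plant, Sub4, Bus1}.
Min-cut edges: Plant→Bus3 (7), Plant→City (11), Sub4→City (4); capacity 7 + 11 + 4 = 22.
This cut is saturated, so no flow can exceed 22.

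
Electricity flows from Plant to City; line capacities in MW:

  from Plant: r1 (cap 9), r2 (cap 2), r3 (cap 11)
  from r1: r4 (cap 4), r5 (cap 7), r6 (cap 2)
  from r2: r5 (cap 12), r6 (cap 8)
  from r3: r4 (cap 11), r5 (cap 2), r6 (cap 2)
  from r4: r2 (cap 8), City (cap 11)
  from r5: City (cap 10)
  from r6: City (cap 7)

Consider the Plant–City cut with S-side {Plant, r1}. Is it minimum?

No — its capacity is 26, but the minimum cut has capacity 22.

Given cut capacity: 2 + 11 + 4 + 7 + 2 = 26.
Augment Plant→r1→r4→City: bottleneck 4, flow now 4.
Augment Plant→r1→r5→City: bottleneck 5, flow now 9.
Augment Plant→r2→r5→City: bottleneck 2, flow now 11.
Augment Plant→r3→r4→City: bottleneck 7, flow now 18.
Augment Plant→r3→r5→City: bottleneck 2, flow now 20.
Augment Plant→r3→r6→City: bottleneck 2, flow now 22.
No augmenting path remains; maximum flow = 22.
In the residual graph, reachable from Plant: {Plant}.
Min-cut edges: Plant→r1 (9), Plant→r2 (2), Plant→r3 (11); capacity 9 + 2 + 11 = 22.
Cut capacity 26 exceeds the max flow 22, so it is not minimum.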